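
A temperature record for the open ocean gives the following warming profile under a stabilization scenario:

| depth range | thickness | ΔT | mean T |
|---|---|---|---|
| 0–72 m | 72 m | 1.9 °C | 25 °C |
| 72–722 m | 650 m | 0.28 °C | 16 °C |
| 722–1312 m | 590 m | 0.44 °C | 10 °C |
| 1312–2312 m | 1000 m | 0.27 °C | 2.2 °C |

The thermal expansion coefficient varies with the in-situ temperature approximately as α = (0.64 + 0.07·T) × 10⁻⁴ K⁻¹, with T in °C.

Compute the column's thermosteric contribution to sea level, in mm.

Δh ≈ 121 mm

Layer 1: α = (0.64 + 0.07×25)×10⁻⁴ = 2.39×10⁻⁴ K⁻¹
Layer 2: α = (0.64 + 0.07×16)×10⁻⁴ = 1.76×10⁻⁴ K⁻¹
Layer 3: α = (0.64 + 0.07×10)×10⁻⁴ = 1.34×10⁻⁴ K⁻¹
Layer 4: α = (0.64 + 0.07×2.2)×10⁻⁴ = 0.794×10⁻⁴ K⁻¹
Layer 1: 1.9 × 72 × 2.39×10⁻⁴ = 0.0326952 m
0.28 × 650 × 1.76×10⁻⁴ = 0.032032 m
Layer 3: 0.44 × 1.34×10⁻⁴ × 590 = 0.0347864 m
Layer 4: 0.27 × 1000 × 0.794×10⁻⁴ = 0.021438 m
Δh = 0.0326952 + 0.032032 + 0.0347864 + 0.021438 = 0.1209516 m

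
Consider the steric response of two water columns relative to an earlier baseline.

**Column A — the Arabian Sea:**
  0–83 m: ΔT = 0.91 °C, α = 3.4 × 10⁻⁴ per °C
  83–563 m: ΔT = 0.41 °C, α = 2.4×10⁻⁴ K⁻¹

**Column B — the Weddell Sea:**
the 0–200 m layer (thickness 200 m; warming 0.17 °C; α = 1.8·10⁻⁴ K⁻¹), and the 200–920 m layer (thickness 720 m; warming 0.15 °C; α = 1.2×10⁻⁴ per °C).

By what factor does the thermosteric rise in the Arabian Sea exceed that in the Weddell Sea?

A 0–83 m: 0.91 × 83 × 3.4×10⁻⁴ = 0.0256802 m
A 83–563 m: 480 × 2.4×10⁻⁴ × 0.41 = 0.047232 m
A total: 0.0729122 m
B 0–200 m: 1.8×10⁻⁴ × 200 × 0.17 = 0.00612 m
B 720 × 0.15 × 1.2×10⁻⁴ = 0.01296 m
B total: 0.01908 m
Ratio: 0.0729122 / 0.01908 ≈ 3.821

3.82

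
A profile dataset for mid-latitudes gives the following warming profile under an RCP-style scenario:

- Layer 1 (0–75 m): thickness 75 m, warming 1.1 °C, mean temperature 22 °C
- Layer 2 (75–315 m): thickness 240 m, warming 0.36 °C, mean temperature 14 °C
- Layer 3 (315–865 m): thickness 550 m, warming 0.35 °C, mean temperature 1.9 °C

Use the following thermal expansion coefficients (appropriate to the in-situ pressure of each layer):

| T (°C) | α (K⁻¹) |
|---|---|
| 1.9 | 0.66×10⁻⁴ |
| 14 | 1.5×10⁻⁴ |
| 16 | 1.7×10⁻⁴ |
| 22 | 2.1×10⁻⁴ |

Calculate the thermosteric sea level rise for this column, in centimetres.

Layer 1 at 22 °C → α = 2.1×10⁻⁴ K⁻¹
Layer 2 at 14 °C → α = 1.5×10⁻⁴ K⁻¹
Layer 3 at 1.9 °C → α = 0.66×10⁻⁴ K⁻¹
0–75 m: 2.1×10⁻⁴ × 75 × 1.1 = 0.017325 m
Layer 2: 1.5×10⁻⁴ × 240 × 0.36 = 0.01296 m
Layer 3: 0.66×10⁻⁴ × 550 × 0.35 = 0.012705 m
Δh = 0.017325 + 0.01296 + 0.012705 = 0.04299 m

about 4.3 cm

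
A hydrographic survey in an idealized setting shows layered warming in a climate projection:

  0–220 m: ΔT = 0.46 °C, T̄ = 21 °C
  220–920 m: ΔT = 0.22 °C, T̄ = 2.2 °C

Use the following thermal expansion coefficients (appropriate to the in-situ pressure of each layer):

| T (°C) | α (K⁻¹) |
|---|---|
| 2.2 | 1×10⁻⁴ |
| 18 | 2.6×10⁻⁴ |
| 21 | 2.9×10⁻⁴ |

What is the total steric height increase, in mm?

Layer 1 at 21 °C → α = 2.9×10⁻⁴ K⁻¹
Layer 2 at 2.2 °C → α = 1×10⁻⁴ K⁻¹
0–220 m: 2.9×10⁻⁴ × 0.46 × 220 = 0.029348 m
Layer 2: 0.22 × 700 × 1×10⁻⁴ = 0.01540 m
Δh = 0.029348 + 0.01540 = 0.044748 m

45 mm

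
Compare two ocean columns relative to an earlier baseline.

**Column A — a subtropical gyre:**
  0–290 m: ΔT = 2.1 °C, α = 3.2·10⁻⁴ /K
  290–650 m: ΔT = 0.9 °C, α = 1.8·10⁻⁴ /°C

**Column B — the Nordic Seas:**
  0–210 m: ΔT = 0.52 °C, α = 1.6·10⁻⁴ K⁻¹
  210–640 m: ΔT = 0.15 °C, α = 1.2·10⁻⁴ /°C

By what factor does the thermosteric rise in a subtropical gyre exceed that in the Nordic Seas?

≈ 10.0×

A 3.2×10⁻⁴ × 2.1 × 290 = 0.19488 m
A 0.9 × 1.8×10⁻⁴ × 360 = 0.05832 m
A total: 0.25320 m
B 0.52 × 210 × 1.6×10⁻⁴ = 0.017472 m
B 210–640 m: 0.15 × 1.2×10⁻⁴ × 430 = 0.00774 m
B total: 0.025212 m
Ratio: 0.25320 / 0.025212 ≈ 10.04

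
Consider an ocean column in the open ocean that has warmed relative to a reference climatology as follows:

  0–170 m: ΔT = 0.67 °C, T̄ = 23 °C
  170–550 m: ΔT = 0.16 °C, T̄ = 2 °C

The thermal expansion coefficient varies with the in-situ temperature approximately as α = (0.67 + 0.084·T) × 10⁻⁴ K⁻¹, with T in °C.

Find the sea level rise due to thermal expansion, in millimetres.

Δh ≈ 35 mm

Layer 1: α = (0.67 + 0.084×23)×10⁻⁴ = 2.602×10⁻⁴ K⁻¹
Layer 2: α = (0.67 + 0.084×2)×10⁻⁴ = 0.838×10⁻⁴ K⁻¹
170 × 0.67 × 2.602×10⁻⁴ = 0.02963678 m
170–550 m: 0.838×10⁻⁴ × 380 × 0.16 = 0.00509504 m
Δh = 0.02963678 + 0.00509504 = 0.03473182 m ≈ 35 mm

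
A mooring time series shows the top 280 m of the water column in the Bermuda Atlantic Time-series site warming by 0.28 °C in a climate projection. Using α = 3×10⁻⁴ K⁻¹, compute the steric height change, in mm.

Δh ≈ 23.5 mm

Δh = αΔT·H = 3×10⁻⁴ × 0.28 × 280 = 0.02352 m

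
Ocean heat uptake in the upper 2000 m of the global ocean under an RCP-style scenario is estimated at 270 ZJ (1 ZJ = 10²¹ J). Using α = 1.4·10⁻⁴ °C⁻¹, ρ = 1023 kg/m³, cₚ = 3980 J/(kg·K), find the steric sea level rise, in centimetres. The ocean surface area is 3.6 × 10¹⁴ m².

Per unit area: Q = 270×10²¹ / (3.6×10¹⁴) = 7.5×10⁸ J/m²
Δh = αQ/(ρcₚ) = 1.4×10⁻⁴ × 7.5×10⁸ / (1023 × 3980) ≈ 0.025789 m

Δh ≈ 2.6 cm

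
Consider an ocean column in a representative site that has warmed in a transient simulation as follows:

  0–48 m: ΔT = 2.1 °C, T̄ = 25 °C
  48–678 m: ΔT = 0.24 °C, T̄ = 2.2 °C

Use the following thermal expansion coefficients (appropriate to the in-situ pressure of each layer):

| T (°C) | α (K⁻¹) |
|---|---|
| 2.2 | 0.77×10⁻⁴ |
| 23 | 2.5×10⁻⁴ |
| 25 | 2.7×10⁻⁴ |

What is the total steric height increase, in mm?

Δh = 38.9 mm

Layer 1 at 25 °C → α = 2.7×10⁻⁴ K⁻¹
Layer 2 at 2.2 °C → α = 0.77×10⁻⁴ K⁻¹
Layer 1: 2.7×10⁻⁴ × 2.1 × 48 = 0.027216 m
48–678 m: 0.77×10⁻⁴ × 0.24 × 630 = 0.0116424 m
Δh = 0.027216 + 0.0116424 = 0.0388584 m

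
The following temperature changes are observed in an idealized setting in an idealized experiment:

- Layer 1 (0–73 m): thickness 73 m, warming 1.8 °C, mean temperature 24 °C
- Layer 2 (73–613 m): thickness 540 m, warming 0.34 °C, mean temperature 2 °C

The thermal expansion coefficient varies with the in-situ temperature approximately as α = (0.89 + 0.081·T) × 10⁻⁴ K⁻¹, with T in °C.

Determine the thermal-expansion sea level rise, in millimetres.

about 57 mm

Layer 1: α = (0.89 + 0.081×24)×10⁻⁴ = 2.834×10⁻⁴ K⁻¹
Layer 2: α = (0.89 + 0.081×2)×10⁻⁴ = 1.052×10⁻⁴ K⁻¹
0–73 m: 2.834×10⁻⁴ × 1.8 × 73 = 0.03723876 m
Layer 2: 1.052×10⁻⁴ × 540 × 0.34 = 0.01931472 m
Δh = 0.03723876 + 0.01931472 = 0.05655348 m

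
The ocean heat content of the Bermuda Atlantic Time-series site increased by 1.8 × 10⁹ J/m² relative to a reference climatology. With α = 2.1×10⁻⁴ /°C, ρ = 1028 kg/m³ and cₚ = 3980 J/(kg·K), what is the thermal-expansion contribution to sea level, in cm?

Δh = αQ/(ρcₚ) = 2.1×10⁻⁴ × 1.8×10⁹ / (1028 × 3980) ≈ 0.092388 m

9.24 cm of thermosteric rise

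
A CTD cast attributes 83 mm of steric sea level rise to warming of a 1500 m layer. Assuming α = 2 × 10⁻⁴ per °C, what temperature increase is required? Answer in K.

ΔT = Δh/(αH) = 0.083 / (2×10⁻⁴ × 1500) ≈ 0.2767 K

ΔT ≈ 0.277 K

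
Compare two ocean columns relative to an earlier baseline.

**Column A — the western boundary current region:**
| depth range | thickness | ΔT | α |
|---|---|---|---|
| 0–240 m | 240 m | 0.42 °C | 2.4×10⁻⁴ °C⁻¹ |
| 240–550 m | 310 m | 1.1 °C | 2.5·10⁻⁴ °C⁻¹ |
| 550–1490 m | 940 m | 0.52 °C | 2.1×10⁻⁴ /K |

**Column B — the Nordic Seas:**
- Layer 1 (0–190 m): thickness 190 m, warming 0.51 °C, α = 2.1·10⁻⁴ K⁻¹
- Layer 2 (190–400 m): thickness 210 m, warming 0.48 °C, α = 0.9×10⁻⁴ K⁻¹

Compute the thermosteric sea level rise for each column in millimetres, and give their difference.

A Layer 1: 2.4×10⁻⁴ × 240 × 0.42 = 0.024192 m
A 1.1 × 2.5×10⁻⁴ × 310 = 0.08525 m
A 0.52 × 2.1×10⁻⁴ × 940 = 0.102648 m
A total: 0.21209 m
B 2.1×10⁻⁴ × 0.51 × 190 = 0.020349 m
B Layer 2: 0.48 × 0.9×10⁻⁴ × 210 = 0.009072 m
B total: 0.029421 m
Difference: 0.21209 − 0.029421 = 0.182669 m

Δh_A ≈ 212 mm, Δh_B ≈ 29.4 mm; difference ≈ 183 mm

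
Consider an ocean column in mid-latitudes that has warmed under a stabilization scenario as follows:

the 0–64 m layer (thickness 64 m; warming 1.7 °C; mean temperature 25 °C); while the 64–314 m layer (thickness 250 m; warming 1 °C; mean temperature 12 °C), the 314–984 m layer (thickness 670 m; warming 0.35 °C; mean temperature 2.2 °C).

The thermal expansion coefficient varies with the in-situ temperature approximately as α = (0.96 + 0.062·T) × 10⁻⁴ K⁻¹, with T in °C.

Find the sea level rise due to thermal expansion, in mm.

95.6 mm of thermosteric rise

Layer 1: α = (0.96 + 0.062×25)×10⁻⁴ = 2.51×10⁻⁴ K⁻¹
Layer 2: α = (0.96 + 0.062×12)×10⁻⁴ = 1.704×10⁻⁴ K⁻¹
Layer 3: α = (0.96 + 0.062×2.2)×10⁻⁴ = 1.0964×10⁻⁴ K⁻¹
0–64 m: 1.7 × 2.51×10⁻⁴ × 64 = 0.0273088 m
Layer 2: 1 × 250 × 1.704×10⁻⁴ = 0.04260 m
1.0964×10⁻⁴ × 670 × 0.35 = 0.02571058 m
Δh = 0.0273088 + 0.04260 + 0.02571058 = 0.09561938 m ≈ 95.6 mm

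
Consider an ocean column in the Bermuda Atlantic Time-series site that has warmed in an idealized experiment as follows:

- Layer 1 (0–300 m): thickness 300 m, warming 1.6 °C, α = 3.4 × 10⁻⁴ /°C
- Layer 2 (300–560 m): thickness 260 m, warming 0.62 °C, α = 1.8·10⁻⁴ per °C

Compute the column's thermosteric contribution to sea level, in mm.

192 mm

0–300 m: 300 × 3.4×10⁻⁴ × 1.6 = 0.16320 m
Layer 2: 0.62 × 1.8×10⁻⁴ × 260 = 0.029016 m
Δh = 0.16320 + 0.029016 = 0.192216 m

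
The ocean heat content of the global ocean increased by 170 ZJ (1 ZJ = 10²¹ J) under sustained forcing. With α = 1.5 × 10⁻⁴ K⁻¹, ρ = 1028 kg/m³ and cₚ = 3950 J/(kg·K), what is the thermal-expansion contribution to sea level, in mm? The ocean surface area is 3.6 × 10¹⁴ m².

17.4 mm of thermosteric rise

Per unit area: Q = 170×10²¹ / (3.6×10¹⁴) ≈ 4.722×10⁸ J/m²
Δh = αQ/(ρcₚ) = 1.5×10⁻⁴ × 4.722×10⁸ / (1028 × 3950) ≈ 0.017443 m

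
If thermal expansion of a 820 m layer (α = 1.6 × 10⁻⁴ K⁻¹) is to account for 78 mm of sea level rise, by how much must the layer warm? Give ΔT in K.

ΔT = Δh/(αH) = 0.078 / (1.6×10⁻⁴ × 820) ≈ 0.5945 K

0.59 K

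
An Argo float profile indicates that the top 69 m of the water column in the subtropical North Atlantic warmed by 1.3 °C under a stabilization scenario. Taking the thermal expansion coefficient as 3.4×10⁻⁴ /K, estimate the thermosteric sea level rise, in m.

Δh = 0.0305 m

Δh = αΔT·H = 3.4×10⁻⁴ × 1.3 × 69 = 0.030498 m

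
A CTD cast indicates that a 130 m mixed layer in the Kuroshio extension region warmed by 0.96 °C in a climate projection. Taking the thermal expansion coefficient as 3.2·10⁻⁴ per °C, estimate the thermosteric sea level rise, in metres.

0.040 m of thermosteric rise

Δh = αΔT·H = 3.2×10⁻⁴ × 0.96 × 130 = 0.039936 m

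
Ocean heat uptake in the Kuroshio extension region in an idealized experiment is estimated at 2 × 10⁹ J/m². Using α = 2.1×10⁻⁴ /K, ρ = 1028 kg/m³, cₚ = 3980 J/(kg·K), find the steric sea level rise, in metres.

Δh = αQ/(ρcₚ) = 2.1×10⁻⁴ × 2×10⁹ / (1028 × 3980) ≈ 0.10265 m

Δh ≈ 0.10 m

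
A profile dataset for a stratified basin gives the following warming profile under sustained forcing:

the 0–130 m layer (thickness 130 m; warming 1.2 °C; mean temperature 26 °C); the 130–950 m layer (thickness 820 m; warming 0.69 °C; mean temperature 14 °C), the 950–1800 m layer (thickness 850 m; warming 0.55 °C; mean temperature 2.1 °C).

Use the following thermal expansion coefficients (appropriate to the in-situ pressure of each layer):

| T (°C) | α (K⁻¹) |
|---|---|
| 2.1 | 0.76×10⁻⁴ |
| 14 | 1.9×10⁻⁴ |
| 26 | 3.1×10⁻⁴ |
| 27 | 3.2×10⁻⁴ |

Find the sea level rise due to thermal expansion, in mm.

190 mm

Layer 1 at 26 °C → α = 3.1×10⁻⁴ K⁻¹
Layer 2 at 14 °C → α = 1.9×10⁻⁴ K⁻¹
Layer 3 at 2.1 °C → α = 0.76×10⁻⁴ K⁻¹
Layer 1: 130 × 1.2 × 3.1×10⁻⁴ = 0.04836 m
820 × 1.9×10⁻⁴ × 0.69 = 0.107502 m
Layer 3: 0.76×10⁻⁴ × 850 × 0.55 = 0.03553 m
Δh = 0.04836 + 0.107502 + 0.03553 = 0.191392 m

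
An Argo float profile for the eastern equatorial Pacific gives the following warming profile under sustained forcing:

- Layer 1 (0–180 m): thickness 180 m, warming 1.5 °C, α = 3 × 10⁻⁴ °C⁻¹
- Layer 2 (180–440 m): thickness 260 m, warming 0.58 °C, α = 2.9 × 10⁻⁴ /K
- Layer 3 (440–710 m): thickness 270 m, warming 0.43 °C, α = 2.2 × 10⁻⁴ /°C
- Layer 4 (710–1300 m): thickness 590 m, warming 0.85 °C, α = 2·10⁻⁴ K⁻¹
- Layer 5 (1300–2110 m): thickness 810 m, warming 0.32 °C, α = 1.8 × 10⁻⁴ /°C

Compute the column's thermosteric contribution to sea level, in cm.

29.7 cm of thermosteric rise

0–180 m: 1.5 × 3×10⁻⁴ × 180 = 0.08100 m
260 × 0.58 × 2.9×10⁻⁴ = 0.043732 m
Layer 3: 2.2×10⁻⁴ × 0.43 × 270 = 0.025542 m
Layer 4: 0.85 × 590 × 2×10⁻⁴ = 0.10030 m
Layer 5: 0.32 × 810 × 1.8×10⁻⁴ = 0.046656 m
Δh = 0.08100 + 0.043732 + 0.025542 + 0.10030 + 0.046656 = 0.29723 m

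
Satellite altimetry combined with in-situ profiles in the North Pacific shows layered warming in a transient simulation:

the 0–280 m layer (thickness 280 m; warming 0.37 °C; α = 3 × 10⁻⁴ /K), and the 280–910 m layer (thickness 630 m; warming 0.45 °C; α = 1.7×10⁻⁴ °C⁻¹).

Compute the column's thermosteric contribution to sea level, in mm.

Δh ≈ 79.3 mm

Layer 1: 3×10⁻⁴ × 280 × 0.37 = 0.03108 m
630 × 0.45 × 1.7×10⁻⁴ = 0.048195 m
Δh = 0.03108 + 0.048195 = 0.079275 m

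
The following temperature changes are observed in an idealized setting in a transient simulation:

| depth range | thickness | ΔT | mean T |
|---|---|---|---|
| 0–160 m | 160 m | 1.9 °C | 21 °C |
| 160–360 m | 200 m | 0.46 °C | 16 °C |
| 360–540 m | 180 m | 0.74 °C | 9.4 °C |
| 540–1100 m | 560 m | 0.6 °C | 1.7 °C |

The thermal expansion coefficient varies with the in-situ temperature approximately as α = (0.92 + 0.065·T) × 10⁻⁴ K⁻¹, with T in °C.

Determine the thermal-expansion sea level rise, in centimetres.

Δh = 14 cm

Layer 1: α = (0.92 + 0.065×21)×10⁻⁴ = 2.285×10⁻⁴ K⁻¹
Layer 2: α = (0.92 + 0.065×16)×10⁻⁴ = 1.96×10⁻⁴ K⁻¹
Layer 3: α = (0.92 + 0.065×9.4)×10⁻⁴ = 1.531×10⁻⁴ K⁻¹
Layer 4: α = (0.92 + 0.065×1.7)×10⁻⁴ = 1.0305×10⁻⁴ K⁻¹
2.285×10⁻⁴ × 1.9 × 160 = 0.069464 m
Layer 2: 200 × 0.46 × 1.96×10⁻⁴ = 0.018032 m
0.74 × 180 × 1.531×10⁻⁴ = 0.02039292 m
Layer 4: 1.0305×10⁻⁴ × 0.6 × 560 = 0.0346248 m
Δh = 0.069464 + 0.018032 + 0.02039292 + 0.0346248 = 0.14251372 m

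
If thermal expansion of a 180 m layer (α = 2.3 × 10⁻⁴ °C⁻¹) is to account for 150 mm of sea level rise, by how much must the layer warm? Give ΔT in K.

ΔT = Δh/(αH) = 0.15 / (2.3×10⁻⁴ × 180) ≈ 3.623 K

ΔT ≈ 3.62 K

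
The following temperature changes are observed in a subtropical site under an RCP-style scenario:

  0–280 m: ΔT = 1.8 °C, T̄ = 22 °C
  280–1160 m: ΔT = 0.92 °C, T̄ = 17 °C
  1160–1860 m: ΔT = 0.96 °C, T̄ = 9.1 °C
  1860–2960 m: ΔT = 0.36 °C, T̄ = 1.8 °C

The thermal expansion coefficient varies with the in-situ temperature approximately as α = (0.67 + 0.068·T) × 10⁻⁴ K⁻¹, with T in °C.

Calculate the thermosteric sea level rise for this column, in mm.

Δh ≈ 375 mm

Layer 1: α = (0.67 + 0.068×22)×10⁻⁴ = 2.166×10⁻⁴ K⁻¹
Layer 2: α = (0.67 + 0.068×17)×10⁻⁴ = 1.826×10⁻⁴ K⁻¹
Layer 3: α = (0.67 + 0.068×9.1)×10⁻⁴ = 1.2888×10⁻⁴ K⁻¹
Layer 4: α = (0.67 + 0.068×1.8)×10⁻⁴ = 0.7924×10⁻⁴ K⁻¹
1.8 × 2.166×10⁻⁴ × 280 = 0.1091664 m
Layer 2: 880 × 0.92 × 1.826×10⁻⁴ = 0.14783296 m
1.2888×10⁻⁴ × 700 × 0.96 = 0.08660736 m
1860–2960 m: 0.36 × 0.7924×10⁻⁴ × 1100 = 0.03137904 m
Δh = 0.1091664 + 0.14783296 + 0.08660736 + 0.03137904 = 0.37498576 m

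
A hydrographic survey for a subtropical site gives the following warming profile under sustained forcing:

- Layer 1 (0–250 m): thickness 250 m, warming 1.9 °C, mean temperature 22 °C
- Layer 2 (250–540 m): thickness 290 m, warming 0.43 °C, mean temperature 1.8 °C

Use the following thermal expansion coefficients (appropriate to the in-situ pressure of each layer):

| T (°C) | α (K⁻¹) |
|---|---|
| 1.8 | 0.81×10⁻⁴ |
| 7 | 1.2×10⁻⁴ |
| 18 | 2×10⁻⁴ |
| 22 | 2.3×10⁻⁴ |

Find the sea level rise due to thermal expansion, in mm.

Layer 1 at 22 °C → α = 2.3×10⁻⁴ K⁻¹
Layer 2 at 1.8 °C → α = 0.81×10⁻⁴ K⁻¹
2.3×10⁻⁴ × 1.9 × 250 = 0.10925 m
Layer 2: 0.81×10⁻⁴ × 290 × 0.43 = 0.0101007 m
Δh = 0.10925 + 0.0101007 = 0.1193507 m

Δh ≈ 120 mm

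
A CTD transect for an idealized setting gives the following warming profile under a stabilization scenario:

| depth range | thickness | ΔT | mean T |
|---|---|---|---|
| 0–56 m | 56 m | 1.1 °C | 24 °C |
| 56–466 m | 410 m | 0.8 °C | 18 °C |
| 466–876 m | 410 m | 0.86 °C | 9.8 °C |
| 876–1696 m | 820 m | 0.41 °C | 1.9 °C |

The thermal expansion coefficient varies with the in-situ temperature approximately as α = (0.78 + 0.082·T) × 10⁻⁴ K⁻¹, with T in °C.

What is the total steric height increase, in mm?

Layer 1: α = (0.78 + 0.082×24)×10⁻⁴ = 2.748×10⁻⁴ K⁻¹
Layer 2: α = (0.78 + 0.082×18)×10⁻⁴ = 2.256×10⁻⁴ K⁻¹
Layer 3: α = (0.78 + 0.082×9.8)×10⁻⁴ = 1.5836×10⁻⁴ K⁻¹
Layer 4: α = (0.78 + 0.082×1.9)×10⁻⁴ = 0.9358×10⁻⁴ K⁻¹
0–56 m: 56 × 2.748×10⁻⁴ × 1.1 = 0.01692768 m
Layer 2: 410 × 0.8 × 2.256×10⁻⁴ = 0.0739968 m
Layer 3: 410 × 1.5836×10⁻⁴ × 0.86 = 0.055837736 m
Layer 4: 820 × 0.9358×10⁻⁴ × 0.41 = 0.031461596 m
Δh = 0.01692768 + 0.0739968 + 0.055837736 + 0.031461596 = 0.178223812 m

Δh ≈ 178 mm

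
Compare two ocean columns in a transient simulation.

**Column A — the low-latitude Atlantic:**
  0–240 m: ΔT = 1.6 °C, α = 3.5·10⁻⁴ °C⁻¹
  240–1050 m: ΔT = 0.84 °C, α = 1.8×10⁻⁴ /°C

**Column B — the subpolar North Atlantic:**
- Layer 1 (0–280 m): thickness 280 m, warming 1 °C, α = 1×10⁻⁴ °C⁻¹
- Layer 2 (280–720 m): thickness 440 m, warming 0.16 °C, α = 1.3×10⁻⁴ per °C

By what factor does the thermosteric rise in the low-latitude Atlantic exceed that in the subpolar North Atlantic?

A 3.5×10⁻⁴ × 240 × 1.6 = 0.13440 m
A 240–1050 m: 1.8×10⁻⁴ × 0.84 × 810 = 0.122472 m
A total: 0.256872 m
B 280 × 1×10⁻⁴ × 1 = 0.02800 m
B 280–720 m: 0.16 × 1.3×10⁻⁴ × 440 = 0.009152 m
B total: 0.037152 m
Ratio: 0.256872 / 0.037152 ≈ 6.914

6.91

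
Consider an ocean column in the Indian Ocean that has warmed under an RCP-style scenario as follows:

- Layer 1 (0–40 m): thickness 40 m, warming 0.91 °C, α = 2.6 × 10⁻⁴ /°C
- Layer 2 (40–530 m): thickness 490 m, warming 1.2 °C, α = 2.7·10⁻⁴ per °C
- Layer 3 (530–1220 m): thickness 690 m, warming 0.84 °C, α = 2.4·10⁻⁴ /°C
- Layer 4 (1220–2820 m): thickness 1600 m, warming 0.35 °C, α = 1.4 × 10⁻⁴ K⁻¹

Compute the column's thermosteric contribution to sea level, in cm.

38.6 cm of thermosteric rise

Layer 1: 40 × 0.91 × 2.6×10⁻⁴ = 0.009464 m
2.7×10⁻⁴ × 1.2 × 490 = 0.15876 m
2.4×10⁻⁴ × 690 × 0.84 = 0.139104 m
0.35 × 1.4×10⁻⁴ × 1600 = 0.07840 m
Δh = 0.009464 + 0.15876 + 0.139104 + 0.07840 = 0.385728 m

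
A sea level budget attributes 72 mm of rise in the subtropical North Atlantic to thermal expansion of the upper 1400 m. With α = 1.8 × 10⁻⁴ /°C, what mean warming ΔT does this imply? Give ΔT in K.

ΔT = Δh/(αH) = 0.072 / (1.8×10⁻⁴ × 1400) ≈ 0.2857 K

about 0.286 K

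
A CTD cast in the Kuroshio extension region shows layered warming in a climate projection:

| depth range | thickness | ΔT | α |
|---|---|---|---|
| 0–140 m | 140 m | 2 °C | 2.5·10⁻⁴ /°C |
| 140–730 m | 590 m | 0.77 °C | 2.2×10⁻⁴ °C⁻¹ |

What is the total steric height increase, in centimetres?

17.0 cm

2.5×10⁻⁴ × 140 × 2 = 0.07000 m
140–730 m: 0.77 × 590 × 2.2×10⁻⁴ = 0.099946 m
Δh = 0.07000 + 0.099946 = 0.169946 m ≈ 17.0 cm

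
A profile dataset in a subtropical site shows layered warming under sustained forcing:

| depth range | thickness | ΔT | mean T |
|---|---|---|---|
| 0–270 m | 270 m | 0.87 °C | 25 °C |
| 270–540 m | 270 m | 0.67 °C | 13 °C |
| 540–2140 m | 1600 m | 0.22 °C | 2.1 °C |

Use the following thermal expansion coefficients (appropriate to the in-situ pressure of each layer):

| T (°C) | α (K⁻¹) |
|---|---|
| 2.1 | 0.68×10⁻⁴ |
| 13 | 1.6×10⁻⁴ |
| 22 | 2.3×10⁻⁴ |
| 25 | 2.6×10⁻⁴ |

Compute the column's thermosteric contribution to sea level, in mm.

Δh = 114 mm

Layer 1 at 25 °C → α = 2.6×10⁻⁴ K⁻¹
Layer 2 at 13 °C → α = 1.6×10⁻⁴ K⁻¹
Layer 3 at 2.1 °C → α = 0.68×10⁻⁴ K⁻¹
0.87 × 2.6×10⁻⁴ × 270 = 0.061074 m
Layer 2: 1.6×10⁻⁴ × 270 × 0.67 = 0.028944 m
540–2140 m: 0.22 × 0.68×10⁻⁴ × 1600 = 0.023936 m
Δh = 0.061074 + 0.028944 + 0.023936 = 0.113954 m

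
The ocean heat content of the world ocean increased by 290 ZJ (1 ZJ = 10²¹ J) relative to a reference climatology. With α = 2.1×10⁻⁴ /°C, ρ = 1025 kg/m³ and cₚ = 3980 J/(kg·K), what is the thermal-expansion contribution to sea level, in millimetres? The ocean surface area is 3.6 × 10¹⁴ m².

Δh ≈ 41.5 mm

Per unit area: Q = 290×10²¹ / (3.6×10¹⁴) ≈ 8.056×10⁸ J/m²
Δh = αQ/(ρcₚ) = 2.1×10⁻⁴ × 8.056×10⁸ / (1025 × 3980) ≈ 0.04147 m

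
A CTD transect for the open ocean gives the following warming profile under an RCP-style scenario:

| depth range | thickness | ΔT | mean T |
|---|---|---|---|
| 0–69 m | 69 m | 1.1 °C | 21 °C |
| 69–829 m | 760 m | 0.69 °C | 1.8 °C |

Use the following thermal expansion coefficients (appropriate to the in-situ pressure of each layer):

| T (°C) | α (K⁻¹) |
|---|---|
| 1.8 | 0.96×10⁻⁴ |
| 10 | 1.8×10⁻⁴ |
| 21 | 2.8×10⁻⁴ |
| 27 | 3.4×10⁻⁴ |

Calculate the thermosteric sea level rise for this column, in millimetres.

Layer 1 at 21 °C → α = 2.8×10⁻⁴ K⁻¹
Layer 2 at 1.8 °C → α = 0.96×10⁻⁴ K⁻¹
1.1 × 69 × 2.8×10⁻⁴ = 0.021252 m
0.69 × 760 × 0.96×10⁻⁴ = 0.0503424 m
Δh = 0.021252 + 0.0503424 = 0.0715944 m ≈ 71.6 mm

Δh = 71.6 mm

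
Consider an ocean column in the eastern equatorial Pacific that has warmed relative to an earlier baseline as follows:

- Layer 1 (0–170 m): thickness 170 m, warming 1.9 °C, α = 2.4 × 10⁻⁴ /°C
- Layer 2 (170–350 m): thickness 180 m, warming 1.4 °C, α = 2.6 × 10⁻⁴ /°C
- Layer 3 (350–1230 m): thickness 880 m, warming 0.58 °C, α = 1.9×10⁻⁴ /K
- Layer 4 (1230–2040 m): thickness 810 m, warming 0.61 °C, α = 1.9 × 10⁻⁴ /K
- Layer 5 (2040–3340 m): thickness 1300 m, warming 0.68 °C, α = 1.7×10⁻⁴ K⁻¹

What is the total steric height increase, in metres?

0.484 m of thermosteric rise

1.9 × 170 × 2.4×10⁻⁴ = 0.07752 m
170–350 m: 2.6×10⁻⁴ × 1.4 × 180 = 0.06552 m
350–1230 m: 0.58 × 1.9×10⁻⁴ × 880 = 0.096976 m
Layer 4: 0.61 × 810 × 1.9×10⁻⁴ = 0.093879 m
2040–3340 m: 1300 × 1.7×10⁻⁴ × 0.68 = 0.15028 m
Δh = 0.07752 + 0.06552 + 0.096976 + 0.093879 + 0.15028 = 0.484175 m ≈ 0.484 m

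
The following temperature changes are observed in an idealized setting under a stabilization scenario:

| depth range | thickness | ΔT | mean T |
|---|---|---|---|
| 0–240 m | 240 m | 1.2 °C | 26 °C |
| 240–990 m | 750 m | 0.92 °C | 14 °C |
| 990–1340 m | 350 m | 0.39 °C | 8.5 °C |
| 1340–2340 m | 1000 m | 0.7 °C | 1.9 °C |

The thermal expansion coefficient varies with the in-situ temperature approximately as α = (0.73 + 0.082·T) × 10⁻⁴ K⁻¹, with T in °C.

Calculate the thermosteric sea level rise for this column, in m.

Layer 1: α = (0.73 + 0.082×26)×10⁻⁴ = 2.862×10⁻⁴ K⁻¹
Layer 2: α = (0.73 + 0.082×14)×10⁻⁴ = 1.878×10⁻⁴ K⁻¹
Layer 3: α = (0.73 + 0.082×8.5)×10⁻⁴ = 1.427×10⁻⁴ K⁻¹
Layer 4: α = (0.73 + 0.082×1.9)×10⁻⁴ = 0.8858×10⁻⁴ K⁻¹
0–240 m: 2.862×10⁻⁴ × 240 × 1.2 = 0.0824256 m
240–990 m: 750 × 1.878×10⁻⁴ × 0.92 = 0.129582 m
990–1340 m: 1.427×10⁻⁴ × 350 × 0.39 = 0.01947855 m
1340–2340 m: 0.7 × 0.8858×10⁻⁴ × 1000 = 0.062006 m
Δh = 0.0824256 + 0.129582 + 0.01947855 + 0.062006 = 0.29349215 m

0.293 m of thermosteric rise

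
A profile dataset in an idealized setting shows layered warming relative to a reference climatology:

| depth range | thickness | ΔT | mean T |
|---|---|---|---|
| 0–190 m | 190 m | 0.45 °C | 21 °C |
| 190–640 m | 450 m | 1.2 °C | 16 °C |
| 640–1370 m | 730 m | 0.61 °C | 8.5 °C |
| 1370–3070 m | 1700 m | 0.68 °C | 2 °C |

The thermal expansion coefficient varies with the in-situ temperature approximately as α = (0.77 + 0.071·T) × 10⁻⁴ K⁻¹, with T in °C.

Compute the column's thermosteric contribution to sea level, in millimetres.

Layer 1: α = (0.77 + 0.071×21)×10⁻⁴ = 2.261×10⁻⁴ K⁻¹
Layer 2: α = (0.77 + 0.071×16)×10⁻⁴ = 1.906×10⁻⁴ K⁻¹
Layer 3: α = (0.77 + 0.071×8.5)×10⁻⁴ = 1.3735×10⁻⁴ K⁻¹
Layer 4: α = (0.77 + 0.071×2)×10⁻⁴ = 0.912×10⁻⁴ K⁻¹
0–190 m: 2.261×10⁻⁴ × 0.45 × 190 = 0.01933155 m
Layer 2: 450 × 1.906×10⁻⁴ × 1.2 = 0.102924 m
640–1370 m: 730 × 1.3735×10⁻⁴ × 0.61 = 0.061161955 m
1700 × 0.912×10⁻⁴ × 0.68 = 0.1054272 m
Δh = 0.01933155 + 0.102924 + 0.061161955 + 0.1054272 = 0.288844705 m

Δh = 289 mm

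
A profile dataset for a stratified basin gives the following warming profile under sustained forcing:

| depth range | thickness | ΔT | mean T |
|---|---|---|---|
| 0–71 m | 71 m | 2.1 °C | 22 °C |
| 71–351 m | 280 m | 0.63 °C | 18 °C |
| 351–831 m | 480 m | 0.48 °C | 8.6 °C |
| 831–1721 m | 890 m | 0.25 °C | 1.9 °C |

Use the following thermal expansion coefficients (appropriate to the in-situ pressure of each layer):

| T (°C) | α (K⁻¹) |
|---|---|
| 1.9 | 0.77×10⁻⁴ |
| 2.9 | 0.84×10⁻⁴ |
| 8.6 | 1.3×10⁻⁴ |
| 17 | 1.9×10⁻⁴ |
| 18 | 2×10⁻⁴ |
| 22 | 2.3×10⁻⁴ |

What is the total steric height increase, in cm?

Layer 1 at 22 °C → α = 2.3×10⁻⁴ K⁻¹
Layer 2 at 18 °C → α = 2×10⁻⁴ K⁻¹
Layer 3 at 8.6 °C → α = 1.3×10⁻⁴ K⁻¹
Layer 4 at 1.9 °C → α = 0.77×10⁻⁴ K⁻¹
0–71 m: 2.3×10⁻⁴ × 2.1 × 71 = 0.034293 m
Layer 2: 2×10⁻⁴ × 280 × 0.63 = 0.03528 m
Layer 3: 480 × 0.48 × 1.3×10⁻⁴ = 0.029952 m
Layer 4: 890 × 0.77×10⁻⁴ × 0.25 = 0.0171325 m
Δh = 0.034293 + 0.03528 + 0.029952 + 0.0171325 = 0.1166575 m

11.7 cm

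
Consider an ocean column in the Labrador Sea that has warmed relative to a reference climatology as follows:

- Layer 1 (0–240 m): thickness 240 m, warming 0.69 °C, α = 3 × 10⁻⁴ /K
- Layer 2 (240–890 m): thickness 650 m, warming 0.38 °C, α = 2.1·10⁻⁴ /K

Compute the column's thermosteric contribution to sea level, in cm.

Layer 1: 3×10⁻⁴ × 0.69 × 240 = 0.04968 m
2.1×10⁻⁴ × 0.38 × 650 = 0.05187 m
Δh = 0.04968 + 0.05187 = 0.10155 m

10.2 cm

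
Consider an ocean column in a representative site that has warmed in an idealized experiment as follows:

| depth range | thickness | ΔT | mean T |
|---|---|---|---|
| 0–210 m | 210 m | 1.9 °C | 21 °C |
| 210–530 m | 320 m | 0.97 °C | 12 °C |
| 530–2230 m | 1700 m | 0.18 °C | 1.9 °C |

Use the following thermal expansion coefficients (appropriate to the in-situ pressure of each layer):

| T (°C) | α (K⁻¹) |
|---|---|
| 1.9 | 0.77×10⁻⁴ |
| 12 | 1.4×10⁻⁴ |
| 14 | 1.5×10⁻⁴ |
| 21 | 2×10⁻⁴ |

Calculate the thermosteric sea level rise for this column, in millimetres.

Δh ≈ 147 mm

Layer 1 at 21 °C → α = 2×10⁻⁴ K⁻¹
Layer 2 at 12 °C → α = 1.4×10⁻⁴ K⁻¹
Layer 3 at 1.9 °C → α = 0.77×10⁻⁴ K⁻¹
Layer 1: 210 × 2×10⁻⁴ × 1.9 = 0.07980 m
Layer 2: 1.4×10⁻⁴ × 0.97 × 320 = 0.043456 m
Layer 3: 0.18 × 1700 × 0.77×10⁻⁴ = 0.023562 m
Δh = 0.07980 + 0.043456 + 0.023562 = 0.146818 m ≈ 147 mm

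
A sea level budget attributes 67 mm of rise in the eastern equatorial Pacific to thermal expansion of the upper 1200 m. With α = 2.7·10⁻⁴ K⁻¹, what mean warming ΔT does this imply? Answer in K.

about 0.207 K

ΔT = Δh/(αH) = 0.067 / (2.7×10⁻⁴ × 1200) ≈ 0.2068 K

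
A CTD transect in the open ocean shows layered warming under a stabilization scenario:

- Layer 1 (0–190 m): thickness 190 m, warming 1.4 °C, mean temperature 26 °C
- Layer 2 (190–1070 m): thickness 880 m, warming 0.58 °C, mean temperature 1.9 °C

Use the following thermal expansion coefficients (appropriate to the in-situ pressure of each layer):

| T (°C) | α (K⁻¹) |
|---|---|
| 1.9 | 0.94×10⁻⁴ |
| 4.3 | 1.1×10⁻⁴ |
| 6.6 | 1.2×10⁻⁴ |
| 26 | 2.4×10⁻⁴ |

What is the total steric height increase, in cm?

Δh ≈ 11.2 cm

Layer 1 at 26 °C → α = 2.4×10⁻⁴ K⁻¹
Layer 2 at 1.9 °C → α = 0.94×10⁻⁴ K⁻¹
0–190 m: 2.4×10⁻⁴ × 1.4 × 190 = 0.06384 m
Layer 2: 0.58 × 0.94×10⁻⁴ × 880 = 0.0479776 m
Δh = 0.06384 + 0.0479776 = 0.1118176 m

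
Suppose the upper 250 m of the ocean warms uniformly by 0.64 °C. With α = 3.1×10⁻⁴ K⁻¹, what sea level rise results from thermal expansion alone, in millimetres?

49.6 mm

Δh = αΔT·H = 3.1×10⁻⁴ × 0.64 × 250 = 0.04960 m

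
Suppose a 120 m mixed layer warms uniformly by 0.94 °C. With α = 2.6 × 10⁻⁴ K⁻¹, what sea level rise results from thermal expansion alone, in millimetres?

Δh = αΔT·H = 2.6×10⁻⁴ × 0.94 × 120 = 0.029328 m

29 mm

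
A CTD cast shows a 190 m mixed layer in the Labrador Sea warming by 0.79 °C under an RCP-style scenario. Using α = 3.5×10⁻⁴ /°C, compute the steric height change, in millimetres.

Δh = αΔT·H = 3.5×10⁻⁴ × 0.79 × 190 = 0.052535 m

52.5 mm of thermosteric rise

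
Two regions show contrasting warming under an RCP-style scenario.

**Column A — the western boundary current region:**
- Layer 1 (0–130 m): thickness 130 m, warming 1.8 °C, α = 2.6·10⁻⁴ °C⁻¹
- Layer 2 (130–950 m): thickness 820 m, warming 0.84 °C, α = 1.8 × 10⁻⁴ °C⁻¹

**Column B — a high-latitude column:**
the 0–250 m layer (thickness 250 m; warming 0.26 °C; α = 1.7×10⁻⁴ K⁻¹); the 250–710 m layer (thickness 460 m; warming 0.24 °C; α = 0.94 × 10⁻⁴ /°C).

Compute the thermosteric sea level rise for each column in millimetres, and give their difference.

A 1.8 × 130 × 2.6×10⁻⁴ = 0.06084 m
A 130–950 m: 0.84 × 1.8×10⁻⁴ × 820 = 0.123984 m
A total: 0.184824 m
B 0–250 m: 250 × 0.26 × 1.7×10⁻⁴ = 0.01105 m
B Layer 2: 0.94×10⁻⁴ × 460 × 0.24 = 0.0103776 m
B total: 0.0214276 m
Difference: 0.184824 − 0.0214276 = 0.1633964 m

A: 180 mm; B: 21 mm; difference 160 mm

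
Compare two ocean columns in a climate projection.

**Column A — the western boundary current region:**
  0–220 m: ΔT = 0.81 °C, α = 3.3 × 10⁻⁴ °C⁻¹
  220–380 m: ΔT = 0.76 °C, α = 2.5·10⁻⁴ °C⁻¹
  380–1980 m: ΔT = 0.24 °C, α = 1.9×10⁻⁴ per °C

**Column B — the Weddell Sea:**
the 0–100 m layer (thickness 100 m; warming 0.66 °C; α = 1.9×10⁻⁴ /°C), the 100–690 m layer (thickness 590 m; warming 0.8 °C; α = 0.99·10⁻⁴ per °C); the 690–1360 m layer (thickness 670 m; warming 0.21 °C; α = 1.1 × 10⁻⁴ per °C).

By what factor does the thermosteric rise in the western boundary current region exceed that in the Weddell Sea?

≈ 2.2×

A 0.81 × 3.3×10⁻⁴ × 220 = 0.058806 m
A Layer 2: 0.76 × 160 × 2.5×10⁻⁴ = 0.03040 m
A 0.24 × 1.9×10⁻⁴ × 1600 = 0.07296 m
A total: 0.162166 m
B Layer 1: 1.9×10⁻⁴ × 0.66 × 100 = 0.01254 m
B 100–690 m: 590 × 0.99×10⁻⁴ × 0.8 = 0.046728 m
B 690–1360 m: 1.1×10⁻⁴ × 670 × 0.21 = 0.015477 m
B total: 0.074745 m
Ratio: 0.162166 / 0.074745 ≈ 2.170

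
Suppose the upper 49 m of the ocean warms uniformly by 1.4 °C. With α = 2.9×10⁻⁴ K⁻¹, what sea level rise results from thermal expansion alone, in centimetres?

Δh = 1.99 cm

Δh = αΔT·H = 2.9×10⁻⁴ × 1.4 × 49 = 0.019894 m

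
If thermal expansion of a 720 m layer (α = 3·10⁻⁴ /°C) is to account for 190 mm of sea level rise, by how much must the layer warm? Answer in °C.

0.880 °C

ΔT = Δh/(αH) = 0.19 / (3×10⁻⁴ × 720) ≈ 0.8796 °C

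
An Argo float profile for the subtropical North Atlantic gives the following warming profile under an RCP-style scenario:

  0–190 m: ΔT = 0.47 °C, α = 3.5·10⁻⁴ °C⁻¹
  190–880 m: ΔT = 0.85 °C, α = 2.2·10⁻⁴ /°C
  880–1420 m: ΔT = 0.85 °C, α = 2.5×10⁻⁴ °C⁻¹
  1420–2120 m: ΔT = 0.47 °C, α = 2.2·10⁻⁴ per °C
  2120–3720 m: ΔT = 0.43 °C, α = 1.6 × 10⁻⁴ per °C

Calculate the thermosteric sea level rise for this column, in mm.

0–190 m: 190 × 3.5×10⁻⁴ × 0.47 = 0.031255 m
2.2×10⁻⁴ × 0.85 × 690 = 0.12903 m
880–1420 m: 2.5×10⁻⁴ × 0.85 × 540 = 0.11475 m
1420–2120 m: 700 × 2.2×10⁻⁴ × 0.47 = 0.07238 m
0.43 × 1600 × 1.6×10⁻⁴ = 0.11008 m
Δh = 0.031255 + 0.12903 + 0.11475 + 0.07238 + 0.11008 = 0.457495 m ≈ 457 mm

457 mm of thermosteric rise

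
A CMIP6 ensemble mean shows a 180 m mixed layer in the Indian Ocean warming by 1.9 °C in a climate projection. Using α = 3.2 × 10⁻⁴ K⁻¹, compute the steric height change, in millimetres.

about 110 mm

Δh = αΔT·H = 3.2×10⁻⁴ × 1.9 × 180 = 0.10944 m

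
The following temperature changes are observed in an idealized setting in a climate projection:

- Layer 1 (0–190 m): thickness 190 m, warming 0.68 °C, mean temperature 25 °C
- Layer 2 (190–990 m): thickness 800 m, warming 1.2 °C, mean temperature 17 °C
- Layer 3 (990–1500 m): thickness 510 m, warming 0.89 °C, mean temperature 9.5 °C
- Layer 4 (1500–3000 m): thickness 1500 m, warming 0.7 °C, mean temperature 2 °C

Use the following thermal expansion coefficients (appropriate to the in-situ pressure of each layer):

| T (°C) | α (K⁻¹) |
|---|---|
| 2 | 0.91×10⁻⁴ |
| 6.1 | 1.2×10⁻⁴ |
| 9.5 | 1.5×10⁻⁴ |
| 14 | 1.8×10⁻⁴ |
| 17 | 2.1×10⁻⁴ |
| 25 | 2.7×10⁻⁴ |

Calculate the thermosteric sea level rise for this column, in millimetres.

about 400 mm

Layer 1 at 25 °C → α = 2.7×10⁻⁴ K⁻¹
Layer 2 at 17 °C → α = 2.1×10⁻⁴ K⁻¹
Layer 3 at 9.5 °C → α = 1.5×10⁻⁴ K⁻¹
Layer 4 at 2 °C → α = 0.91×10⁻⁴ K⁻¹
0–190 m: 2.7×10⁻⁴ × 0.68 × 190 = 0.034884 m
190–990 m: 800 × 2.1×10⁻⁴ × 1.2 = 0.20160 m
990–1500 m: 0.89 × 1.5×10⁻⁴ × 510 = 0.068085 m
1500–3000 m: 0.7 × 1500 × 0.91×10⁻⁴ = 0.09555 m
Δh = 0.034884 + 0.20160 + 0.068085 + 0.09555 = 0.400119 m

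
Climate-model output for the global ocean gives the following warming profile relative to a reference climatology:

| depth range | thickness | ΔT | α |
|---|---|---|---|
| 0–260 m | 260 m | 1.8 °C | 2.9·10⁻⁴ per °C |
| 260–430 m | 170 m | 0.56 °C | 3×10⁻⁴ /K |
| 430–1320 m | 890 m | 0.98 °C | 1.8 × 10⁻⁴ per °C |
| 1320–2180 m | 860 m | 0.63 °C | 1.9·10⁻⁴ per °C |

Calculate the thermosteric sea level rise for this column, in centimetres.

42.4 cm

Layer 1: 260 × 2.9×10⁻⁴ × 1.8 = 0.13572 m
260–430 m: 0.56 × 170 × 3×10⁻⁴ = 0.02856 m
0.98 × 890 × 1.8×10⁻⁴ = 0.156996 m
Layer 4: 1.9×10⁻⁴ × 860 × 0.63 = 0.102942 m
Δh = 0.13572 + 0.02856 + 0.156996 + 0.102942 = 0.424218 m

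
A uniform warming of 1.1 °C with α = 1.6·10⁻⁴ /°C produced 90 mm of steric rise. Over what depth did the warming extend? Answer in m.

511 m

H = Δh/(αΔT) = 0.09 / (1.6×10⁻⁴ × 1.1) ≈ 511.4 m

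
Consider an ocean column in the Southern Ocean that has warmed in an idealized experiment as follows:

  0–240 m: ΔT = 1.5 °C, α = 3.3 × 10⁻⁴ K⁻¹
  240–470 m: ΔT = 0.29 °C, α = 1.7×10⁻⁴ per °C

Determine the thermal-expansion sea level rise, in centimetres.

13.0 cm

0–240 m: 1.5 × 240 × 3.3×10⁻⁴ = 0.11880 m
240–470 m: 1.7×10⁻⁴ × 230 × 0.29 = 0.011339 m
Δh = 0.11880 + 0.011339 = 0.130139 m ≈ 13.0 cm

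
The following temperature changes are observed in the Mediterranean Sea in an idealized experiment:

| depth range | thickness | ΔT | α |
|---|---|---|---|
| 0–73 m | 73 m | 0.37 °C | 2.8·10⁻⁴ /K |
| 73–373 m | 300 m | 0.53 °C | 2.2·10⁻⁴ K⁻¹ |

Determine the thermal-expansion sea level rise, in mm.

73 × 0.37 × 2.8×10⁻⁴ = 0.0075628 m
Layer 2: 0.53 × 300 × 2.2×10⁻⁴ = 0.03498 m
Δh = 0.0075628 + 0.03498 = 0.0425428 m ≈ 42.5 mm

about 42.5 mm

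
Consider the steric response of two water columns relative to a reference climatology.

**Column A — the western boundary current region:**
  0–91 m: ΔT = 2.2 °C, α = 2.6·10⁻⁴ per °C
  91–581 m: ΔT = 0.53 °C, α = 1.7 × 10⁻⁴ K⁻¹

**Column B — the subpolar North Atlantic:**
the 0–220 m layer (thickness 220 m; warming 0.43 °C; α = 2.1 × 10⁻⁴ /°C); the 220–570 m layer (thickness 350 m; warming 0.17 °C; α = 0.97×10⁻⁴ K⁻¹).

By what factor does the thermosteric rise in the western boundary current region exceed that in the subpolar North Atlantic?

A 0–91 m: 2.6×10⁻⁴ × 91 × 2.2 = 0.052052 m
A 91–581 m: 0.53 × 1.7×10⁻⁴ × 490 = 0.044149 m
A total: 0.096201 m
B 0.43 × 220 × 2.1×10⁻⁴ = 0.019866 m
B 0.17 × 350 × 0.97×10⁻⁴ = 0.0057715 m
B total: 0.0256375 m
Ratio: 0.096201 / 0.0256375 ≈ 3.752

3.8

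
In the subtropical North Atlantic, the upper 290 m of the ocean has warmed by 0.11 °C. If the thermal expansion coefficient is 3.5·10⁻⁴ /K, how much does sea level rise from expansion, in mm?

Δh = αΔT·H = 3.5×10⁻⁴ × 0.11 × 290 = 0.011165 m

11.2 mm of thermosteric rise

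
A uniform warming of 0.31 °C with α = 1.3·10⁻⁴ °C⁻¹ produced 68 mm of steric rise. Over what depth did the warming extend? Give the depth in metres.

H = Δh/(αΔT) = 0.068 / (1.3×10⁻⁴ × 0.31) ≈ 1687 m

about 1690 m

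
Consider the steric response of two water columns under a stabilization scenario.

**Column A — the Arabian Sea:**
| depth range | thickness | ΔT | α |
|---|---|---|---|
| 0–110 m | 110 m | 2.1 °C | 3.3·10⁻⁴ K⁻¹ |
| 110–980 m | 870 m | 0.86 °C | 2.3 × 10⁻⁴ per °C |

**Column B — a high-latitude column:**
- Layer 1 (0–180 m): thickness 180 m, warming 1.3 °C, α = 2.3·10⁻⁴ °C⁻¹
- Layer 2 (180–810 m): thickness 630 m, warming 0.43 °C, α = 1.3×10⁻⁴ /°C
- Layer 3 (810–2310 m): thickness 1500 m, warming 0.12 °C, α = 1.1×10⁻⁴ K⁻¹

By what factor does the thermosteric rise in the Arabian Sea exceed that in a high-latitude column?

a factor of 2.28

A 0–110 m: 110 × 2.1 × 3.3×10⁻⁴ = 0.07623 m
A 110–980 m: 2.3×10⁻⁴ × 0.86 × 870 = 0.172086 m
A total: 0.248316 m
B 0–180 m: 180 × 1.3 × 2.3×10⁻⁴ = 0.05382 m
B Layer 2: 630 × 1.3×10⁻⁴ × 0.43 = 0.035217 m
B 810–2310 m: 1500 × 1.1×10⁻⁴ × 0.12 = 0.01980 m
B total: 0.108837 m
Ratio: 0.248316 / 0.108837 ≈ 2.282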